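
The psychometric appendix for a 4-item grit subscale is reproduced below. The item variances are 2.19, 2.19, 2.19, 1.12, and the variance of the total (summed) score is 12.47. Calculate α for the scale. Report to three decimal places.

α = 0.511

ΣVar(i) = 2.19 + 2.19 + 2.19 + 1.12 = 7.69
α = (k/(k−1))·(1 − ΣVar(i)/Var(T)) = (4/3)·(1 − 7.69/12.47) = 0.511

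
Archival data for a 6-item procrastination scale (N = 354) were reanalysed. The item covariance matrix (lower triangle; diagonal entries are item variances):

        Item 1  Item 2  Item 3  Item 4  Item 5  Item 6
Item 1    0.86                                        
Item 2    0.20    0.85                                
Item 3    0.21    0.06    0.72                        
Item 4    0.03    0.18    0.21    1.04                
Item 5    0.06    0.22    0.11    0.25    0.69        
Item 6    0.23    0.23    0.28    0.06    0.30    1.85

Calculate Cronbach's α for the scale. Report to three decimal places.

α = 0.560

Σσ²ᵢ = 0.86 + 0.85 + 0.72 + 1.04 + 0.69 + 1.85 = 6.01
Sum of the distinct covariances = 2.63
Var(T) = 6.01 + 2 × 2.63 = 11.27
α = (k/(k−1))·(1 − Σσ²ᵢ/Var(T)) = (6/5)·(1 − 6.01/11.27) = 0.560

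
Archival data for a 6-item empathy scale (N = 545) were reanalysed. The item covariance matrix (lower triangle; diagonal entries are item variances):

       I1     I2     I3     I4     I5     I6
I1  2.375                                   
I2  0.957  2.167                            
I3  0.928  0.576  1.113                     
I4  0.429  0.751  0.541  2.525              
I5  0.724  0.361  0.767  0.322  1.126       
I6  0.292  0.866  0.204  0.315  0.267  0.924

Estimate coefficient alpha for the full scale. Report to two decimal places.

α = 0.74

ΣVar(i) = 2.375 + 2.167 + 1.113 + 2.525 + 1.126 + 0.924 = 10.230
Sum of the distinct covariances = 8.300
Var(T) = 10.230 + 2 × 8.300 = 26.830
α = (k/(k−1))·(1 − ΣVar(i)/Var(T)) = (6/5)·(1 − 10.230/26.830) = 0.74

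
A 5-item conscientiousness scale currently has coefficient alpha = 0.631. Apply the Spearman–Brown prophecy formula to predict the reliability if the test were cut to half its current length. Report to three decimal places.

predicted reliability = 0.461

Length factor m = 1/2
α' = m·α / (1 − (1−m)·α)
   = 1/2 × 0.631 / (1 − (1 − 1/2) × 0.631)
   = 0.3155 / 0.6845 = 0.461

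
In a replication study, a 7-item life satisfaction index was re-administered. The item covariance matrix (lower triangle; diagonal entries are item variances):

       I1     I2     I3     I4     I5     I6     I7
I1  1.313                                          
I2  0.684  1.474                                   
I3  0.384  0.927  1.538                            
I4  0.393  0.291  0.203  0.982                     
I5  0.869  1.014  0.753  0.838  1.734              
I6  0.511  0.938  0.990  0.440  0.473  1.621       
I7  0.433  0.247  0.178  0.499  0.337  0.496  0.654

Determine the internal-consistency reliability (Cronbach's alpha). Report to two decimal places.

ΣVar(i) = 1.313 + 1.474 + 1.538 + 0.982 + 1.734 + 1.621 + 0.654 = 9.316
Sum of the distinct covariances = 11.898
σ²_T = 9.316 + 2 × 11.898 = 33.112
α = (k/(k−1))·(1 − ΣVar(i)/σ²_T) = (7/6)·(1 − 9.316/33.112) = 0.84

Cronbach's alpha = 0.84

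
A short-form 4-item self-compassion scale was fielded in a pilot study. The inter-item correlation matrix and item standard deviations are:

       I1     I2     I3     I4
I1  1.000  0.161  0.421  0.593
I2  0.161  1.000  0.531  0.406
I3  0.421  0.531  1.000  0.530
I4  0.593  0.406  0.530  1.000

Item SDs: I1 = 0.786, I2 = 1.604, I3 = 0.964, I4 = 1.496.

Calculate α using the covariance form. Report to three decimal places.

α = 0.724

Σσ²ᵢ = 0.786² + 1.604² + 0.964² + 1.496² = 6.3579
Covariances σ_ij = r_ij · s_i · s_j:
  σ(I1,I2) = 0.161 × 0.786 × 1.604 = 0.2030
  σ(I1,I3) = 0.421 × 0.786 × 0.964 = 0.3190
  σ(I1,I4) = 0.593 × 0.786 × 1.496 = 0.6973
  σ(I2,I3) = 0.531 × 1.604 × 0.964 = 0.8211
  σ(I2,I4) = 0.406 × 1.604 × 1.496 = 0.9742
  σ(I3,I4) = 0.530 × 0.964 × 1.496 = 0.7643
σ²_T = Σσ²ᵢ + 2·Σσ_ij = 6.3579 + 2 × 3.7789 = 13.9157
α = (4/3)·(1 − 6.3579/13.9157) = 0.724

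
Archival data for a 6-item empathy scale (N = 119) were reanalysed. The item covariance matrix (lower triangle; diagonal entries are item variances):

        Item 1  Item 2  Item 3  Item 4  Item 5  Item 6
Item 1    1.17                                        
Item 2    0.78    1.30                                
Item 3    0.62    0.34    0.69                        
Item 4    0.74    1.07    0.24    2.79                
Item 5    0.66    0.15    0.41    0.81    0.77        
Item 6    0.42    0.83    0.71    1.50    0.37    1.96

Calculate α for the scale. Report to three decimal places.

α = 0.828

sum of item variances = 1.17 + 1.30 + 0.69 + 2.79 + 0.77 + 1.96 = 8.68
Σ_{i<j} σ_ij = 9.65
σ²_T = 8.68 + 2 × 9.65 = 27.98
α = (k/(k−1))·(1 − sum of item variances/σ²_T) = (6/5)·(1 − 8.68/27.98) = 0.828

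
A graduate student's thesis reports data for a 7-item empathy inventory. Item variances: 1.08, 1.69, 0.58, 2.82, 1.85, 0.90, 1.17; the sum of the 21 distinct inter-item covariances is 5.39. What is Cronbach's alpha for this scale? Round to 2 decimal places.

Cronbach's alpha = 0.60

Σσ²ᵢ = 1.08 + 1.69 + 0.58 + 2.82 + 1.85 + 0.90 + 1.17 = 10.09
Sum of distinct covariances = 5.39
σ²_T = Σσ²ᵢ + 2·Σcov = 10.09 + 2 × 5.39 = 20.87
α = (7/6)·(1 − 10.09/20.87) = 0.60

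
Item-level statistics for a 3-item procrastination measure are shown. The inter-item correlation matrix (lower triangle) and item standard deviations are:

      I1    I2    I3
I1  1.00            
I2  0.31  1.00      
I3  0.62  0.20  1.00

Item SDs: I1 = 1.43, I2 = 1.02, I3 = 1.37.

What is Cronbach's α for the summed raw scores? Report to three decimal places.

Σσ²ᵢ = 1.43² + 1.02² + 1.37² = 4.9622
Covariances σ_ij = r_ij · s_i · s_j:
  σ(I1,I2) = 0.31 × 1.43 × 1.02 = 0.4522
  σ(I1,I3) = 0.62 × 1.43 × 1.37 = 1.2146
  σ(I2,I3) = 0.20 × 1.02 × 1.37 = 0.2795
σ²_T = Σσ²ᵢ + 2·Σσ_ij = 4.9622 + 2 × 1.9463 = 8.8548
α = (3/2)·(1 − 4.9622/8.8548) = 0.659

α = 0.659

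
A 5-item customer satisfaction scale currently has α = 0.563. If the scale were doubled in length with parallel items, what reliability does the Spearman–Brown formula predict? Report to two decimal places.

Length factor m = 2
α' = m·α / (1 + (m−1)·α)
   = 2 × 0.563 / (1 + (2 − 1) × 0.563)
   = 1.1260 / 1.5630 = 0.72

predicted reliability = 0.72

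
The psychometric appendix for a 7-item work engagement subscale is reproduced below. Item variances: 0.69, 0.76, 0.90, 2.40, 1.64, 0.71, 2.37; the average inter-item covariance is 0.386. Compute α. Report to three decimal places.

sum of item variances = 0.69 + 0.76 + 0.90 + 2.40 + 1.64 + 0.71 + 2.37 = 9.47
Sum of the 21 distinct covariances = 21 × 0.386 = 8.106
Var(T) = sum of item variances + 2·Σcov = 9.47 + 2 × 8.106 = 25.682
α = (7/6)·(1 − 9.47/25.682) = 0.736

α = 0.736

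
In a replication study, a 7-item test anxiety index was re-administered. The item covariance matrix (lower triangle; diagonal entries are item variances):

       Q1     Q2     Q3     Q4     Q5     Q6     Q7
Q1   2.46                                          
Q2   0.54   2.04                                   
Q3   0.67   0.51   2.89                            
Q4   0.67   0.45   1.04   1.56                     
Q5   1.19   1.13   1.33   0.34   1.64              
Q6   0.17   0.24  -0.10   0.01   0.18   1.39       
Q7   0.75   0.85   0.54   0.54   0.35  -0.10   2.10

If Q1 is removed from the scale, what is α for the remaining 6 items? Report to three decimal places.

Remaining items: Q2, Q3, Q4, Q5, Q6, Q7 (k = 6).
Σσᵢ² = 2.04 + 2.89 + 1.56 + 1.64 + 1.39 + 2.10 = 11.62
σ²_total = 11.62 + 2 × 7.31 = 26.24
α (item deleted) = (6/5)·(1 − 11.62/26.24) = 0.669

α = 0.669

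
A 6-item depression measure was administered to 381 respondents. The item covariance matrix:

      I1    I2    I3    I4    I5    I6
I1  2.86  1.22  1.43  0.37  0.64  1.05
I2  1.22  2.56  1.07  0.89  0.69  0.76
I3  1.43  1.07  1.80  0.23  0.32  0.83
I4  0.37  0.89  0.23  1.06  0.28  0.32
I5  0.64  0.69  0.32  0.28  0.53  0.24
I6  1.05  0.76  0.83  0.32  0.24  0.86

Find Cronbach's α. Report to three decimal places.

α = 0.818

Σσᵢ² = 2.86 + 2.56 + 1.80 + 1.06 + 0.53 + 0.86 = 9.67
Sum of off-diagonal covariances = 10.34
Var(T) = 9.67 + 2 × 10.34 = 30.35
α = (k/(k−1))·(1 − Σσᵢ²/Var(T)) = (6/5)·(1 − 9.67/30.35) = 0.818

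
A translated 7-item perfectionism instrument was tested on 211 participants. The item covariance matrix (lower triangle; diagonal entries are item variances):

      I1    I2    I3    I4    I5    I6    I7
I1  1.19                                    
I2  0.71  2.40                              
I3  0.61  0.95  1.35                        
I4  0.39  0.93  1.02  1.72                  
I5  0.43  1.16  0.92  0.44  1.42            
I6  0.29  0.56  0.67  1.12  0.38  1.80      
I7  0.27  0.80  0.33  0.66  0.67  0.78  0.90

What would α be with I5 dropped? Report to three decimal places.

α = 0.820

Remaining items: I1, I2, I3, I4, I6, I7 (k = 6).
ΣVar(i) = 1.19 + 2.40 + 1.35 + 1.72 + 1.80 + 0.90 = 9.36
σ²_T = 9.36 + 2 × 10.09 = 29.54
α (item deleted) = (6/5)·(1 − 9.36/29.54) = 0.820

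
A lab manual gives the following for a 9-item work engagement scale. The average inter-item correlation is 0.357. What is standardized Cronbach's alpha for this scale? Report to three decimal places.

Standardized α = k·r̄ / (1 + (k−1)·r̄) = 9 × 0.357 / (1 + 8 × 0.357)
  = 3.2130 / 3.8560 = 0.833

α = 0.833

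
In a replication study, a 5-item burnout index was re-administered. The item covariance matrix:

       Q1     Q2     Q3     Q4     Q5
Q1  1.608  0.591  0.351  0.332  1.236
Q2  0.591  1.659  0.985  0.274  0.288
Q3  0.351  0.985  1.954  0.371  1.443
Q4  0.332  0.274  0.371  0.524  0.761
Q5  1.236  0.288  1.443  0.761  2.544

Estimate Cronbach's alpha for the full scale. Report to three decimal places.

α = 0.769

Σσᵢ² = 1.608 + 1.659 + 1.954 + 0.524 + 2.544 = 8.289
Sum of the distinct covariances = 6.632
σ²_total = 8.289 + 2 × 6.632 = 21.553
α = (k/(k−1))·(1 − Σσᵢ²/σ²_total) = (5/4)·(1 − 8.289/21.553) = 0.769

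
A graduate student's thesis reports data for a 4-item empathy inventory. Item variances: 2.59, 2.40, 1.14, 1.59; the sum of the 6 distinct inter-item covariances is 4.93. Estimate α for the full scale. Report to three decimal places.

α = 0.748

Σσ²ᵢ = 2.59 + 2.40 + 1.14 + 1.59 = 7.72
Sum of distinct covariances = 4.93
Var(T) = Σσ²ᵢ + 2·Σcov = 7.72 + 2 × 4.93 = 17.58
α = (4/3)·(1 − 7.72/17.58) = 0.748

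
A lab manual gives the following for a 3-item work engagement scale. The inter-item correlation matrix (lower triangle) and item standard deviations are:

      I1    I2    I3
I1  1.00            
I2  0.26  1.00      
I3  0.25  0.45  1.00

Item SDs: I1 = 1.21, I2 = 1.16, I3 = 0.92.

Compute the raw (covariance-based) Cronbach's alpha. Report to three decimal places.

Cronbach's alpha = 0.571

Σσ²ᵢ = 1.21² + 1.16² + 0.92² = 3.6561
Covariances σ_ij = r_ij · s_i · s_j:
  σ(I1,I2) = 0.26 × 1.21 × 1.16 = 0.3649
  σ(I1,I3) = 0.25 × 1.21 × 0.92 = 0.2783
  σ(I2,I3) = 0.45 × 1.16 × 0.92 = 0.4802
σ²_T = Σσ²ᵢ + 2·Σσ_ij = 3.6561 + 2 × 1.1234 = 5.9029
α = (3/2)·(1 − 3.6561/5.9029) = 0.571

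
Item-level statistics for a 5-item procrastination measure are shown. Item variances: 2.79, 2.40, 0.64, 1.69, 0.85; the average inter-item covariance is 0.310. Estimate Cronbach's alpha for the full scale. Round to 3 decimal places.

ΣVar(i) = 2.79 + 2.40 + 0.64 + 1.69 + 0.85 = 8.37
Sum of the 10 distinct covariances = 10 × 0.310 = 3.100
σ²_total = ΣVar(i) + 2·Σcov = 8.37 + 2 × 3.100 = 14.570
α = (5/4)·(1 − 8.37/14.570) = 0.532

α = 0.532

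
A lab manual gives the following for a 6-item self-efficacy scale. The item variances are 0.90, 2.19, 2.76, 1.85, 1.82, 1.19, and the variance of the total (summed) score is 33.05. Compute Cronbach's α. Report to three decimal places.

α = 0.811

sum of item variances = 0.90 + 2.19 + 2.76 + 1.85 + 1.82 + 1.19 = 10.71
α = (k/(k−1))·(1 − sum of item variances/Var(T)) = (6/5)·(1 − 10.71/33.05) = 0.811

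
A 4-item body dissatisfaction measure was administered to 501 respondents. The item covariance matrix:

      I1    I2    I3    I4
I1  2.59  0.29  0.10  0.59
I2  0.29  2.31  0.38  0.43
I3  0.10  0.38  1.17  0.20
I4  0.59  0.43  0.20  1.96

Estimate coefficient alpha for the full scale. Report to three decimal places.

Σσᵢ² = 2.59 + 2.31 + 1.17 + 1.96 = 8.03
Sum of off-diagonal covariances = 1.99
σ²_total = 8.03 + 2 × 1.99 = 12.01
α = (k/(k−1))·(1 − Σσᵢ²/σ²_total) = (4/3)·(1 − 8.03/12.01) = 0.442

α = 0.442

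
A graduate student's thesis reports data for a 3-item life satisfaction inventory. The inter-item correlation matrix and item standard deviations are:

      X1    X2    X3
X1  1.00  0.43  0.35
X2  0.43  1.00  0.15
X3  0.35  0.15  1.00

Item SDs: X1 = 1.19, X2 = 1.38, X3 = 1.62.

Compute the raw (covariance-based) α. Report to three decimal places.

α = 0.549

Σσ²ᵢ = 1.19² + 1.38² + 1.62² = 5.9449
Covariances σ_ij = r_ij · s_i · s_j:
  σ(X1,X2) = 0.43 × 1.19 × 1.38 = 0.7061
  σ(X1,X3) = 0.35 × 1.19 × 1.62 = 0.6747
  σ(X2,X3) = 0.15 × 1.38 × 1.62 = 0.3353
σ²_T = Σσ²ᵢ + 2·Σσ_ij = 5.9449 + 2 × 1.7161 = 9.3771
α = (3/2)·(1 − 5.9449/9.3771) = 0.549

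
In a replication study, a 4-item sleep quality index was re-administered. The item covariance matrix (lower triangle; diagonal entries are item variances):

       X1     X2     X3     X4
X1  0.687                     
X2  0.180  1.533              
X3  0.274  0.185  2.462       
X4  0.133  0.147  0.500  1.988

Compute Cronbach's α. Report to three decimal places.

α = 0.398

Σσᵢ² = 0.687 + 1.533 + 2.462 + 1.988 = 6.670
Sum of the distinct covariances = 1.419
σ²_total = 6.670 + 2 × 1.419 = 9.508
α = (k/(k−1))·(1 − Σσᵢ²/σ²_total) = (4/3)·(1 − 6.670/9.508) = 0.398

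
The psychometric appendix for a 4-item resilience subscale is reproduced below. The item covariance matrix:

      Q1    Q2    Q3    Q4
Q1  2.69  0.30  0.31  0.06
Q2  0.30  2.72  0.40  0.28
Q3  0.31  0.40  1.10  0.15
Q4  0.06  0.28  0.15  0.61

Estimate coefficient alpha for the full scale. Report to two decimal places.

coefficient alpha = 0.40

ΣVar(i) = 2.69 + 2.72 + 1.10 + 0.61 = 7.12
Sum of off-diagonal covariances = 1.50
Var(T) = 7.12 + 2 × 1.50 = 10.12
α = (k/(k−1))·(1 − ΣVar(i)/Var(T)) = (4/3)·(1 − 7.12/10.12) = 0.40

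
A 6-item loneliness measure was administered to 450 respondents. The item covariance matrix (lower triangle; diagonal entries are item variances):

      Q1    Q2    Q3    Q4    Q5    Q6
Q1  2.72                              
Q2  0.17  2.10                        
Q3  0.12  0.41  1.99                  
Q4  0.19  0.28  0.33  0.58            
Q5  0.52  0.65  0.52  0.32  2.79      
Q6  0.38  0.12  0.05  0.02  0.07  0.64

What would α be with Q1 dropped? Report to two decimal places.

Remaining items: Q2, Q3, Q4, Q5, Q6 (k = 5).
ΣVar(i) = 2.10 + 1.99 + 0.58 + 2.79 + 0.64 = 8.10
Var(T) = 8.10 + 2 × 2.77 = 13.64
α (item deleted) = (5/4)·(1 − 8.10/13.64) = 0.51

α = 0.51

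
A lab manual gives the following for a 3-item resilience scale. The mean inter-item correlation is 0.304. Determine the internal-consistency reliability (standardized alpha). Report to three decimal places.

standardized alpha = 0.567

Standardized α = k·r̄ / (1 + (k−1)·r̄) = 3 × 0.304 / (1 + 2 × 0.304)
  = 0.9120 / 1.6080 = 0.567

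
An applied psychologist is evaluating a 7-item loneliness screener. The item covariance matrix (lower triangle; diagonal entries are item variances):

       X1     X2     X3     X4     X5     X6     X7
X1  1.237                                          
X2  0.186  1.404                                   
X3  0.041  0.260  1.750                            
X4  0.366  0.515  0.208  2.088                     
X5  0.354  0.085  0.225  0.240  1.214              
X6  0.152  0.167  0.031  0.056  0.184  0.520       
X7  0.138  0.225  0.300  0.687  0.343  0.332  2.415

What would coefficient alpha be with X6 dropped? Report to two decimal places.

Remaining items: X1, X2, X3, X4, X5, X7 (k = 6).
Σσ²ᵢ = 1.237 + 1.404 + 1.750 + 2.088 + 1.214 + 2.415 = 10.108
total variance = 10.108 + 2 × 4.173 = 18.454
α (item deleted) = (6/5)·(1 − 10.108/18.454) = 0.54

coefficient alpha = 0.54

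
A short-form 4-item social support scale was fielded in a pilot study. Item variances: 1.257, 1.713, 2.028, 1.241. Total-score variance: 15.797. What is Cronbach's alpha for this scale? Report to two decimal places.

α = 0.81

ΣVar(i) = 1.257 + 1.713 + 2.028 + 1.241 = 6.239
α = (k/(k−1))·(1 − ΣVar(i)/Var(T)) = (4/3)·(1 − 6.239/15.797) = 0.81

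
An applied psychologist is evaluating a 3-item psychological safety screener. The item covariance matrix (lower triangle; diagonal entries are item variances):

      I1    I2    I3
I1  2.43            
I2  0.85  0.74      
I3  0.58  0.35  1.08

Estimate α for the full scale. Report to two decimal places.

ΣVar(i) = 2.43 + 0.74 + 1.08 = 4.25
Sum of the distinct covariances = 1.78
total variance = 4.25 + 2 × 1.78 = 7.81
α = (k/(k−1))·(1 − ΣVar(i)/total variance) = (3/2)·(1 − 4.25/7.81) = 0.68

α = 0.68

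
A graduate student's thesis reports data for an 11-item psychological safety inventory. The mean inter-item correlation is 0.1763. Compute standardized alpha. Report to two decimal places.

Standardized α = k·r̄ / (1 + (k−1)·r̄) = 11 × 0.1763 / (1 + 10 × 0.1763)
  = 1.9393 / 2.7630 = 0.70

α = 0.70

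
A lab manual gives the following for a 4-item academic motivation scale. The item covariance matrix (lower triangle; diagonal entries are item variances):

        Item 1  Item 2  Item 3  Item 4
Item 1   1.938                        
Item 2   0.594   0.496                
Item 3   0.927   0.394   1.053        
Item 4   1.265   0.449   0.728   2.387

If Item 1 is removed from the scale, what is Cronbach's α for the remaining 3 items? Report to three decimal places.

α = 0.666

Remaining items: Item 2, Item 3, Item 4 (k = 3).
sum of item variances = 0.496 + 1.053 + 2.387 = 3.936
σ²_T = 3.936 + 2 × 1.571 = 7.078
α (item deleted) = (3/2)·(1 − 3.936/7.078) = 0.666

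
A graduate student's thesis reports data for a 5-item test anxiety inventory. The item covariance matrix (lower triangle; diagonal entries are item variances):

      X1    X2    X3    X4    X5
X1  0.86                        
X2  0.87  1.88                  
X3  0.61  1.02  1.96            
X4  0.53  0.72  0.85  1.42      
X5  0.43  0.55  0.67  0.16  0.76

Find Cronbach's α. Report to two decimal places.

α = 0.81

ΣVar(i) = 0.86 + 1.88 + 1.96 + 1.42 + 0.76 = 6.88
Sum of off-diagonal covariances = 6.41
total variance = 6.88 + 2 × 6.41 = 19.70
α = (k/(k−1))·(1 − ΣVar(i)/total variance) = (5/4)·(1 − 6.88/19.70) = 0.81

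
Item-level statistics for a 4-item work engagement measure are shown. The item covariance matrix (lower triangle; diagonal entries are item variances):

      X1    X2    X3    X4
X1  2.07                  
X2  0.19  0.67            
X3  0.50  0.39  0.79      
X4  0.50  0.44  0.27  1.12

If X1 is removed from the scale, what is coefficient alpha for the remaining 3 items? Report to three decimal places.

coefficient alpha = 0.690

Remaining items: X2, X3, X4 (k = 3).
sum of item variances = 0.67 + 0.79 + 1.12 = 2.58
total variance = 2.58 + 2 × 1.10 = 4.78
α (item deleted) = (3/2)·(1 − 2.58/4.78) = 0.690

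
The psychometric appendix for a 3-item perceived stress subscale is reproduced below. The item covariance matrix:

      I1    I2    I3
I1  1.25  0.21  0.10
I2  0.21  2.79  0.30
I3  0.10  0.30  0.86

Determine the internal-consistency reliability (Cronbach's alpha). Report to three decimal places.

ΣVar(i) = 1.25 + 2.79 + 0.86 = 4.90
Sum of the distinct covariances = 0.61
σ²_total = 4.90 + 2 × 0.61 = 6.12
α = (k/(k−1))·(1 − ΣVar(i)/σ²_total) = (3/2)·(1 − 4.90/6.12) = 0.299

α = 0.299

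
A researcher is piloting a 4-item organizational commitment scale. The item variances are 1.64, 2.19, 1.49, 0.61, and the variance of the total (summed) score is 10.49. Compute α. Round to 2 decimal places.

Σσᵢ² = 1.64 + 2.19 + 1.49 + 0.61 = 5.93
α = (k/(k−1))·(1 − Σσᵢ²/total variance) = (4/3)·(1 − 5.93/10.49) = 0.58

α = 0.58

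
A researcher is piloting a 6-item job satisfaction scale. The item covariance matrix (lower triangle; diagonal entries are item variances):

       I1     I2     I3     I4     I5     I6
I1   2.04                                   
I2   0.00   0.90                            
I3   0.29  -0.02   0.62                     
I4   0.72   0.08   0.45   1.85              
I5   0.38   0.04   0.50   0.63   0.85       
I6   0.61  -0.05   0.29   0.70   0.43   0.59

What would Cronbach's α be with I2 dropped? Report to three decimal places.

Remaining items: I1, I3, I4, I5, I6 (k = 5).
Σσ²ᵢ = 2.04 + 0.62 + 1.85 + 0.85 + 0.59 = 5.95
σ²_T = 5.95 + 2 × 5.00 = 15.95
α (item deleted) = (5/4)·(1 − 5.95/15.95) = 0.784

Cronbach's α = 0.784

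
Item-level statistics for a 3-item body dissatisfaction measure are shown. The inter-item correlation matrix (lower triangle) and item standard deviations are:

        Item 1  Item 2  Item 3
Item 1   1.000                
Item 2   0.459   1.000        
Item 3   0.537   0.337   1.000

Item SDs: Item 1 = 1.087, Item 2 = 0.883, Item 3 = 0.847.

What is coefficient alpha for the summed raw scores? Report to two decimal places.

Σσ²ᵢ = 1.087² + 0.883² + 0.847² = 2.6787
Covariances σ_ij = r_ij · s_i · s_j:
  σ(Item 1,Item 2) = 0.459 × 1.087 × 0.883 = 0.4406
  σ(Item 1,Item 3) = 0.537 × 1.087 × 0.847 = 0.4944
  σ(Item 2,Item 3) = 0.337 × 0.883 × 0.847 = 0.2520
σ²_T = Σσ²ᵢ + 2·Σσ_ij = 2.6787 + 2 × 1.1870 = 5.0527
α = (3/2)·(1 − 2.6787/5.0527) = 0.70

coefficient alpha = 0.70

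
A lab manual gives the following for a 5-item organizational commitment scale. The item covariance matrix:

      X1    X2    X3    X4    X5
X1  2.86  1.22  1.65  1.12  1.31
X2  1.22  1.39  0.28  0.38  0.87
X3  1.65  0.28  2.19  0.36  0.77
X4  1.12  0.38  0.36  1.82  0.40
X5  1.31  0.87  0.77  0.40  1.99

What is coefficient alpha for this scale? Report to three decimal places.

Σσᵢ² = 2.86 + 1.39 + 2.19 + 1.82 + 1.99 = 10.25
Σ_{i<j} σ_ij = 8.36
total variance = 10.25 + 2 × 8.36 = 26.97
α = (k/(k−1))·(1 − Σσᵢ²/total variance) = (5/4)·(1 − 10.25/26.97) = 0.775

coefficient alpha = 0.775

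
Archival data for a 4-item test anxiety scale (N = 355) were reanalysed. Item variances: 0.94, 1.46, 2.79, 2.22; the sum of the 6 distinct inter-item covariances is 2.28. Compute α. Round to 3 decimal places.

Σσ²ᵢ = 0.94 + 1.46 + 2.79 + 2.22 = 7.41
Sum of distinct covariances = 2.28
σ²_T = Σσ²ᵢ + 2·Σcov = 7.41 + 2 × 2.28 = 11.97
α = (4/3)·(1 − 7.41/11.97) = 0.508

α = 0.508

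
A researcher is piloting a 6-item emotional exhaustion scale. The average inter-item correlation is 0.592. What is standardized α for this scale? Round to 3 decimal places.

α = 0.897

Standardized α = k·r̄ / (1 + (k−1)·r̄) = 6 × 0.592 / (1 + 5 × 0.592)
  = 3.5520 / 3.9600 = 0.897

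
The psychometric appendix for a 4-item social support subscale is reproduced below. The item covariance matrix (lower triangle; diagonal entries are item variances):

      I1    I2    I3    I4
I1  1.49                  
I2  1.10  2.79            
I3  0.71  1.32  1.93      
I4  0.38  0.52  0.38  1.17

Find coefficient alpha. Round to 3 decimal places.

coefficient alpha = 0.726

sum of item variances = 1.49 + 2.79 + 1.93 + 1.17 = 7.38
Σ_{i<j} σ_ij = 4.41
Var(T) = 7.38 + 2 × 4.41 = 16.20
α = (k/(k−1))·(1 − sum of item variances/Var(T)) = (4/3)·(1 − 7.38/16.20) = 0.726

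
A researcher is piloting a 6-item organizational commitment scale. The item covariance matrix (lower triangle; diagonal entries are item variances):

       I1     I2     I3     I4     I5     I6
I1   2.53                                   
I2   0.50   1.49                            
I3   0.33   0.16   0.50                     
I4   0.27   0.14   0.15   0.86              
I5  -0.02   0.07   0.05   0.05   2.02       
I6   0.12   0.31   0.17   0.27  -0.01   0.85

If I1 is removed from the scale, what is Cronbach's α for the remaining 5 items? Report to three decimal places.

Remaining items: I2, I3, I4, I5, I6 (k = 5).
Σσᵢ² = 1.49 + 0.50 + 0.86 + 2.02 + 0.85 = 5.72
total variance = 5.72 + 2 × 1.36 = 8.44
α (item deleted) = (5/4)·(1 − 5.72/8.44) = 0.403

α = 0.403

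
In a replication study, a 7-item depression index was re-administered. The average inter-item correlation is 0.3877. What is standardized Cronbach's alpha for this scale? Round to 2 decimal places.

standardized Cronbach's alpha = 0.82

Standardized α = k·r̄ / (1 + (k−1)·r̄) = 7 × 0.3877 / (1 + 6 × 0.3877)
  = 2.7139 / 3.3262 = 0.82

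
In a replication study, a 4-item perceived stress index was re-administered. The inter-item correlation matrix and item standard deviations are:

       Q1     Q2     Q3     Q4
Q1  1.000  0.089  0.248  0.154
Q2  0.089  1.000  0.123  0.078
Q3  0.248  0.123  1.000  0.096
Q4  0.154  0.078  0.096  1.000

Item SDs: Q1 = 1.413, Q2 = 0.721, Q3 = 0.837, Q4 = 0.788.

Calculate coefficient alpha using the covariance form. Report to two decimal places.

α = 0.37

Σσ²ᵢ = 1.413² + 0.721² + 0.837² + 0.788² = 3.8379
Covariances σ_ij = r_ij · s_i · s_j:
  σ(Q1,Q2) = 0.089 × 1.413 × 0.721 = 0.0907
  σ(Q1,Q3) = 0.248 × 1.413 × 0.837 = 0.2933
  σ(Q1,Q4) = 0.154 × 1.413 × 0.788 = 0.1715
  σ(Q2,Q3) = 0.123 × 0.721 × 0.837 = 0.0742
  σ(Q2,Q4) = 0.078 × 0.721 × 0.788 = 0.0443
  σ(Q3,Q4) = 0.096 × 0.837 × 0.788 = 0.0633
σ²_T = Σσ²ᵢ + 2·Σσ_ij = 3.8379 + 2 × 0.7373 = 5.3125
α = (4/3)·(1 − 3.8379/5.3125) = 0.37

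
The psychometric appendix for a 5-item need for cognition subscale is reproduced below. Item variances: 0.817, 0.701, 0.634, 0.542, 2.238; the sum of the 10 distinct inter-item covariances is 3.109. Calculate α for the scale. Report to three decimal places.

Σσ²ᵢ = 0.817 + 0.701 + 0.634 + 0.542 + 2.238 = 4.932
Sum of distinct covariances = 3.109
Var(T) = Σσ²ᵢ + 2·Σcov = 4.932 + 2 × 3.109 = 11.150
α = (5/4)·(1 − 4.932/11.150) = 0.697

α = 0.697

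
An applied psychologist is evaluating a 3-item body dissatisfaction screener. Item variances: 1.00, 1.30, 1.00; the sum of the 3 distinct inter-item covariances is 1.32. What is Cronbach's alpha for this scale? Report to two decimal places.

ΣVar(i) = 1.00 + 1.30 + 1.00 = 3.30
Sum of distinct covariances = 1.32
σ²_total = ΣVar(i) + 2·Σcov = 3.30 + 2 × 1.32 = 5.94
α = (3/2)·(1 − 3.30/5.94) = 0.67

α = 0.67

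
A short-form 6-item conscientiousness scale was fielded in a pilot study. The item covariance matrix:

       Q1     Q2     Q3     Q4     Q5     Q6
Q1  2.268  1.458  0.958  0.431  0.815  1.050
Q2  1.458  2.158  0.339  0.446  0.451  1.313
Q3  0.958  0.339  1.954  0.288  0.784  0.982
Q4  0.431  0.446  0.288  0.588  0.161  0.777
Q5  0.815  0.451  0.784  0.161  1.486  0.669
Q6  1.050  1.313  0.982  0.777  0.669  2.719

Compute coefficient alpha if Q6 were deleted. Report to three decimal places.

Remaining items: Q1, Q2, Q3, Q4, Q5 (k = 5).
sum of item variances = 2.268 + 2.158 + 1.954 + 0.588 + 1.486 = 8.454
σ²_total = 8.454 + 2 × 6.131 = 20.716
α (item deleted) = (5/4)·(1 − 8.454/20.716) = 0.740

α = 0.740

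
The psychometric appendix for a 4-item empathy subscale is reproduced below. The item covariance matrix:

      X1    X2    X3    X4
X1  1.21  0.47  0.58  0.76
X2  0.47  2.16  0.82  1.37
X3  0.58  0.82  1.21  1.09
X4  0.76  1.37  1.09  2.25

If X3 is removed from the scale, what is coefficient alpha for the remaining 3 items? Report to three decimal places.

Remaining items: X1, X2, X4 (k = 3).
sum of item variances = 1.21 + 2.16 + 2.25 = 5.62
Var(T) = 5.62 + 2 × 2.60 = 10.82
α (item deleted) = (3/2)·(1 − 5.62/10.82) = 0.721

α = 0.721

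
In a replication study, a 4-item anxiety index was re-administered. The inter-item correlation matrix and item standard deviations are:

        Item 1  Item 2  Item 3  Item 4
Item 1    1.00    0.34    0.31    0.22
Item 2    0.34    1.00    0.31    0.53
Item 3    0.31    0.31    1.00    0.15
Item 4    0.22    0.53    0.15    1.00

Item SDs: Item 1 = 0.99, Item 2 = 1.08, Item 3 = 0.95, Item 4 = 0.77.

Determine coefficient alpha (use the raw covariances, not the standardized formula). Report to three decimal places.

Σσ²ᵢ = 0.99² + 1.08² + 0.95² + 0.77² = 3.6419
Covariances σ_ij = r_ij · s_i · s_j:
  σ(Item 1,Item 2) = 0.34 × 0.99 × 1.08 = 0.3635
  σ(Item 1,Item 3) = 0.31 × 0.99 × 0.95 = 0.2916
  σ(Item 1,Item 4) = 0.22 × 0.99 × 0.77 = 0.1677
  σ(Item 2,Item 3) = 0.31 × 1.08 × 0.95 = 0.3181
  σ(Item 2,Item 4) = 0.53 × 1.08 × 0.77 = 0.4407
  σ(Item 3,Item 4) = 0.15 × 0.95 × 0.77 = 0.1097
σ²_T = Σσ²ᵢ + 2·Σσ_ij = 3.6419 + 2 × 1.6913 = 7.0245
α = (4/3)·(1 − 3.6419/7.0245) = 0.642

α = 0.642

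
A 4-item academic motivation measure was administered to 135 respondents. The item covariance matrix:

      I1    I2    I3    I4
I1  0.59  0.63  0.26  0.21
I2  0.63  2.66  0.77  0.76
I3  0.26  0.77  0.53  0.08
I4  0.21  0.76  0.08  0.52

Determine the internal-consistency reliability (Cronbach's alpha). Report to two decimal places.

Cronbach's alpha = 0.74

Σσᵢ² = 0.59 + 2.66 + 0.53 + 0.52 = 4.30
Σ_{i<j} σ_ij = 2.71
Var(T) = 4.30 + 2 × 2.71 = 9.72
α = (k/(k−1))·(1 − Σσᵢ²/Var(T)) = (4/3)·(1 − 4.30/9.72) = 0.74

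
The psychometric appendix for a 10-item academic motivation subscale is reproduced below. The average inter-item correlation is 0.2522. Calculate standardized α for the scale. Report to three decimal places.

Standardized α = k·r̄ / (1 + (k−1)·r̄) = 10 × 0.2522 / (1 + 9 × 0.2522)
  = 2.5220 / 3.2698 = 0.771

standardized α = 0.771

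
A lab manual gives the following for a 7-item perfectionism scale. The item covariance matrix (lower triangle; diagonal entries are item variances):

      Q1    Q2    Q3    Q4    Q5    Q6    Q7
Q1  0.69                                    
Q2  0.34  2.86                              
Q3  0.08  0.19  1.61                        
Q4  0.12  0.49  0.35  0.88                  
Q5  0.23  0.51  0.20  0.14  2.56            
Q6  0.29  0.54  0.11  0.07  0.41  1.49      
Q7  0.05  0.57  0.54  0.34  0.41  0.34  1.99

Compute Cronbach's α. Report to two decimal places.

sum of item variances = 0.69 + 2.86 + 1.61 + 0.88 + 2.56 + 1.49 + 1.99 = 12.08
Sum of off-diagonal covariances = 6.32
σ²_total = 12.08 + 2 × 6.32 = 24.72
α = (k/(k−1))·(1 − sum of item variances/σ²_total) = (7/6)·(1 − 12.08/24.72) = 0.60

Cronbach's α = 0.60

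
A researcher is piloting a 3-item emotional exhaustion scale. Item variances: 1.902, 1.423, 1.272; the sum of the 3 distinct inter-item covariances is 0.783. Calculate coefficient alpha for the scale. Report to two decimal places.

ΣVar(i) = 1.902 + 1.423 + 1.272 = 4.597
Sum of distinct covariances = 0.783
σ²_total = ΣVar(i) + 2·Σcov = 4.597 + 2 × 0.783 = 6.163
α = (3/2)·(1 − 4.597/6.163) = 0.38

α = 0.38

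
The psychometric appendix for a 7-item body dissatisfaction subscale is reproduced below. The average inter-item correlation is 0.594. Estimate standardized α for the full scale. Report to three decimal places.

standardized α = 0.911

Standardized α = k·r̄ / (1 + (k−1)·r̄) = 7 × 0.594 / (1 + 6 × 0.594)
  = 4.1580 / 4.5640 = 0.911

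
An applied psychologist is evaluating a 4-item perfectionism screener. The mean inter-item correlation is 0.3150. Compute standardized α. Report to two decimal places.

Standardized α = k·r̄ / (1 + (k−1)·r̄) = 4 × 0.3150 / (1 + 3 × 0.3150)
  = 1.2600 / 1.9450 = 0.65

standardized α = 0.65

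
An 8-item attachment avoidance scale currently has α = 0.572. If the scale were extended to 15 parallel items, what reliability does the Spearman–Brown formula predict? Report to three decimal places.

Length factor m = 15/8 = 1.8750
α' = m·α / (1 + (m−1)·α)
   = 15/8 × 0.572 / (1 + (15/8 − 1) × 0.572)
   = 1.0725 / 1.5005 = 0.715

predicted reliability = 0.715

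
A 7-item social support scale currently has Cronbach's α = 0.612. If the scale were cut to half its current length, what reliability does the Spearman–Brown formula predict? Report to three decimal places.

Length factor m = 1/2
α' = m·α / (1 − (1−m)·α)
   = 1/2 × 0.612 / (1 − (1 − 1/2) × 0.612)
   = 0.3060 / 0.6940 = 0.441

predicted reliability = 0.441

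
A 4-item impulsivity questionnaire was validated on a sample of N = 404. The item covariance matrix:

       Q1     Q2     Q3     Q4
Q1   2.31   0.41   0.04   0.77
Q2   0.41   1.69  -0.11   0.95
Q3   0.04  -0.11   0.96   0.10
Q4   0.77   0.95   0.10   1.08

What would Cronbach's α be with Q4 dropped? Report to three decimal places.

Remaining items: Q1, Q2, Q3 (k = 3).
Σσ²ᵢ = 2.31 + 1.69 + 0.96 = 4.96
σ²_T = 4.96 + 2 × 0.34 = 5.64
α (item deleted) = (3/2)·(1 − 4.96/5.64) = 0.181

Cronbach's α = 0.181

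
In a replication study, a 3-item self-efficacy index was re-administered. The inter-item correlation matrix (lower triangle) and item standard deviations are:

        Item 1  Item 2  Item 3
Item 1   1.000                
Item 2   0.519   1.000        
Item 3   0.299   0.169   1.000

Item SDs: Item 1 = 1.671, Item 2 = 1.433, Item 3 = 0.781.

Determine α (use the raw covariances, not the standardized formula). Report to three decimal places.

α = 0.601

Σσ²ᵢ = 1.671² + 1.433² + 0.781² = 5.4557
Covariances σ_ij = r_ij · s_i · s_j:
  σ(Item 1,Item 2) = 0.519 × 1.671 × 1.433 = 1.2428
  σ(Item 1,Item 3) = 0.299 × 1.671 × 0.781 = 0.3902
  σ(Item 2,Item 3) = 0.169 × 1.433 × 0.781 = 0.1891
σ²_T = Σσ²ᵢ + 2·Σσ_ij = 5.4557 + 2 × 1.8221 = 9.0999
α = (3/2)·(1 − 5.4557/9.0999) = 0.601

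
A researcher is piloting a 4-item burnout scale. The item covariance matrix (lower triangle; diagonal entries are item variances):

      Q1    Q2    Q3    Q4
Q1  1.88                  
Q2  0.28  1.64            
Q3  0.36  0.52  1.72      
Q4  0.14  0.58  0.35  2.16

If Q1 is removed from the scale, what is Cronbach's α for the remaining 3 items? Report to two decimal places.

Remaining items: Q2, Q3, Q4 (k = 3).
ΣVar(i) = 1.64 + 1.72 + 2.16 = 5.52
Var(T) = 5.52 + 2 × 1.45 = 8.42
α (item deleted) = (3/2)·(1 − 5.52/8.42) = 0.52

α = 0.52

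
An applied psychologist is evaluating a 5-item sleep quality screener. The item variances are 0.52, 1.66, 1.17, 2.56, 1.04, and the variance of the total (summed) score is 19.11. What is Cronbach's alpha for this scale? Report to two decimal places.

sum of item variances = 0.52 + 1.66 + 1.17 + 2.56 + 1.04 = 6.95
α = (k/(k−1))·(1 − sum of item variances/Var(T)) = (5/4)·(1 − 6.95/19.11) = 0.80

Cronbach's alpha = 0.80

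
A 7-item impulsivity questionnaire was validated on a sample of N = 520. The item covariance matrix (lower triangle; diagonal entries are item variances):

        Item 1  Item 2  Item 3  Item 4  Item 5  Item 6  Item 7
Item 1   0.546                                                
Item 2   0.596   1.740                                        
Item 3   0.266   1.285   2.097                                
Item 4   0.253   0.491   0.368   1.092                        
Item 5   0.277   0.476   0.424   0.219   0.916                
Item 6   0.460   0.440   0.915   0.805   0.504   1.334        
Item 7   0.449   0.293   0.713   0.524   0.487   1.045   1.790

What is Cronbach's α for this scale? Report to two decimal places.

Σσ²ᵢ = 0.546 + 1.740 + 2.097 + 1.092 + 0.916 + 1.334 + 1.790 = 9.515
Sum of the distinct covariances = 11.290
total variance = 9.515 + 2 × 11.290 = 32.095
α = (k/(k−1))·(1 − Σσ²ᵢ/total variance) = (7/6)·(1 − 9.515/32.095) = 0.82

α = 0.82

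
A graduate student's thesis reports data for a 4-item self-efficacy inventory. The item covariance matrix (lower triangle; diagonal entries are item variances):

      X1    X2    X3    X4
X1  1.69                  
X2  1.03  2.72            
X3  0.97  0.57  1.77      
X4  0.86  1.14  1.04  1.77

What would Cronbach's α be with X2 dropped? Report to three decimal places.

Remaining items: X1, X3, X4 (k = 3).
Σσᵢ² = 1.69 + 1.77 + 1.77 = 5.23
total variance = 5.23 + 2 × 2.87 = 10.97
α (item deleted) = (3/2)·(1 − 5.23/10.97) = 0.785

α = 0.785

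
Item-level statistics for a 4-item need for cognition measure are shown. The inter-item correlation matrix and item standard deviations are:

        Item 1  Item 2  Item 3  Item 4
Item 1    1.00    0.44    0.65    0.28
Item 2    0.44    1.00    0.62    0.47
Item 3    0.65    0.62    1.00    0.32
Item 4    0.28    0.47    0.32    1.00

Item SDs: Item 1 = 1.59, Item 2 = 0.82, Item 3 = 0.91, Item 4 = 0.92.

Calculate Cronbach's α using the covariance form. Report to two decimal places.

Cronbach's α = 0.74

Σσ²ᵢ = 1.59² + 0.82² + 0.91² + 0.92² = 4.8750
Covariances σ_ij = r_ij · s_i · s_j:
  σ(Item 1,Item 2) = 0.44 × 1.59 × 0.82 = 0.5737
  σ(Item 1,Item 3) = 0.65 × 1.59 × 0.91 = 0.9405
  σ(Item 1,Item 4) = 0.28 × 1.59 × 0.92 = 0.4096
  σ(Item 2,Item 3) = 0.62 × 0.82 × 0.91 = 0.4626
  σ(Item 2,Item 4) = 0.47 × 0.82 × 0.92 = 0.3546
  σ(Item 3,Item 4) = 0.32 × 0.91 × 0.92 = 0.2679
σ²_T = Σσ²ᵢ + 2·Σσ_ij = 4.8750 + 2 × 3.0089 = 10.8928
α = (4/3)·(1 − 4.8750/10.8928) = 0.74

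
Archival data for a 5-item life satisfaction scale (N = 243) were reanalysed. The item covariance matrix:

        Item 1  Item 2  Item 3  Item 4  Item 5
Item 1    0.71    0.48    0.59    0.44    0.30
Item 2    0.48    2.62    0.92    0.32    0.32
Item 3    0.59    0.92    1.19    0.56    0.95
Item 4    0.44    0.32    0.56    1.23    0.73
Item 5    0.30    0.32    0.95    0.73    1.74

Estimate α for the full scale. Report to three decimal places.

Σσ²ᵢ = 0.71 + 2.62 + 1.19 + 1.23 + 1.74 = 7.49
Sum of off-diagonal covariances = 5.61
σ²_T = 7.49 + 2 × 5.61 = 18.71
α = (k/(k−1))·(1 − Σσ²ᵢ/σ²_T) = (5/4)·(1 − 7.49/18.71) = 0.750

α = 0.750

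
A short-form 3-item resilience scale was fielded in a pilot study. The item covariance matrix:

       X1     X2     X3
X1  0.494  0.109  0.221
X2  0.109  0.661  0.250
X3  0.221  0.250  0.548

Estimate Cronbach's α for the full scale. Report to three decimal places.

Cronbach's α = 0.608

Σσ²ᵢ = 0.494 + 0.661 + 0.548 = 1.703
Σ_{i<j} σ_ij = 0.580
σ²_total = 1.703 + 2 × 0.580 = 2.863
α = (k/(k−1))·(1 − Σσ²ᵢ/σ²_total) = (3/2)·(1 − 1.703/2.863) = 0.608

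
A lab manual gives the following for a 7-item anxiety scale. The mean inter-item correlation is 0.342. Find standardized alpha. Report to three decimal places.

Standardized α = k·r̄ / (1 + (k−1)·r̄) = 7 × 0.342 / (1 + 6 × 0.342)
  = 2.3940 / 3.0520 = 0.784

standardized alpha = 0.784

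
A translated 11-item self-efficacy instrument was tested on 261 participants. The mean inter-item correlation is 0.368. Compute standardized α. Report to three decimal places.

Standardized α = k·r̄ / (1 + (k−1)·r̄) = 11 × 0.368 / (1 + 10 × 0.368)
  = 4.0480 / 4.6800 = 0.865

standardized α = 0.865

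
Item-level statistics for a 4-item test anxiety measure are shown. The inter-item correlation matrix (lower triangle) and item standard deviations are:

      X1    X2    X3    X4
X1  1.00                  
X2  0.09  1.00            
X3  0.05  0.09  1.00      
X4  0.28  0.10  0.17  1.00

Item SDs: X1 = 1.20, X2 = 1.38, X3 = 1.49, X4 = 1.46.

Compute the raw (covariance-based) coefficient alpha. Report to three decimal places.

Σσ²ᵢ = 1.20² + 1.38² + 1.49² + 1.46² = 7.6961
Covariances σ_ij = r_ij · s_i · s_j:
  σ(X1,X2) = 0.09 × 1.20 × 1.38 = 0.1490
  σ(X1,X3) = 0.05 × 1.20 × 1.49 = 0.0894
  σ(X1,X4) = 0.28 × 1.20 × 1.46 = 0.4906
  σ(X2,X3) = 0.09 × 1.38 × 1.49 = 0.1851
  σ(X2,X4) = 0.10 × 1.38 × 1.46 = 0.2015
  σ(X3,X4) = 0.17 × 1.49 × 1.46 = 0.3698
σ²_T = Σσ²ᵢ + 2·Σσ_ij = 7.6961 + 2 × 1.4854 = 10.6669
α = (4/3)·(1 − 7.6961/10.6669) = 0.371

α = 0.371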